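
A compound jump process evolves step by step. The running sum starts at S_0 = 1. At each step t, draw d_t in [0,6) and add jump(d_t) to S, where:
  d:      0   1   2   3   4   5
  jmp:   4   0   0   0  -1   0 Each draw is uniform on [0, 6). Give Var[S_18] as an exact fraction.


93/2

Outcome values over d=0..5: [4, 0, 0, 0, -1, 0]
Σy = 3, Σy² = 17, M = 6
μ = 3/6 = 1/2,  σ² = 17/6 − (1/2)² = 31/12
Independent increments: Var[S_18] = 18·σ² = 18·(31/12) = 93/2


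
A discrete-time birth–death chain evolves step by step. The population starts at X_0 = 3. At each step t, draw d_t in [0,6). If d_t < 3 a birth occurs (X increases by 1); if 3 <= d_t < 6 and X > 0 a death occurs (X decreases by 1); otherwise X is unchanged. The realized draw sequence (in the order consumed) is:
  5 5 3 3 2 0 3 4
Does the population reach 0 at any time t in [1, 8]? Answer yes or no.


t=0: X=3, d=5 → death, X_1=2
t=1: X=2, d=5 → death, X_2=1
t=2: X=1, d=3 → death, X_3=0
t=3: X=0, d=3 → hold, X_4=0
t=4: X=0, d=2 → birth, X_5=1
t=5: X=1, d=0 → birth, X_6=2
t=6: X=2, d=3 → death, X_7=1
t=7: X=1, d=4 → death, X_8=0

yes


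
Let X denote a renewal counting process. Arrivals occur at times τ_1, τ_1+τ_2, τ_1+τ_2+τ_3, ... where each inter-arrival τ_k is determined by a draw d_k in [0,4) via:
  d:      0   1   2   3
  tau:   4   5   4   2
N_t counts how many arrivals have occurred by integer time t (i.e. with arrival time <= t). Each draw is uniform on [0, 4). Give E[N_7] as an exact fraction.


93/64

Inter-arrival values over d=0..3: [4, 5, 4, 2]
Each d has probability 1/4, so the pmf of τ is: f(2) = 1/4, f(4) = 1/2, f(5) = 1/4
Renewal equation for m(n) = E[N_n]: condition on τ_1 = k (if k <= n, one arrival plus a fresh copy on the remaining n−k steps): m(n) = F(n) + Σ_{k<=n} f(k)·m(n−k), where F(n) = P(τ <= n) and m(0) = 0
m(1) = F(1) = 0
m(2) = F(2) = 1/4
m(3) = F(3) = 1/4
m(4) = F(4) + f(2)·m(2) = 3/4 + 1/4·1/4 = 13/16
m(5) = F(5) + f(2)·m(3) = 1 + 1/4·1/4 = 17/16
m(6) = F(6) + f(2)·m(4) + f(4)·m(2) = 1 + 1/4·13/16 + 1/2·1/4 = 85/64
m(7) = F(7) + f(2)·m(5) + f(4)·m(3) + f(5)·m(2) = 1 + 1/4·17/16 + 1/2·1/4 + 1/4·1/4 = 93/64
E[N_7] = m(7) = 93/64


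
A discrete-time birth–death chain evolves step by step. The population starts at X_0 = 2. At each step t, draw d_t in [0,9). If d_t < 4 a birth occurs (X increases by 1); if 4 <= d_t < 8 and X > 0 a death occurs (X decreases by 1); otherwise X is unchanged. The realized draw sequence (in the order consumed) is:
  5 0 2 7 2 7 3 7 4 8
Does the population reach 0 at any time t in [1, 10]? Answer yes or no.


no

t=0: X=2, d=5 → death, X_1=1
t=1: X=1, d=0 → birth, X_2=2
t=2: X=2, d=2 → birth, X_3=3
t=3: X=3, d=7 → death, X_4=2
t=4: X=2, d=2 → birth, X_5=3
t=5: X=3, d=7 → death, X_6=2
t=6: X=2, d=3 → birth, X_7=3
t=7: X=3, d=7 → death, X_8=2
t=8: X=2, d=4 → death, X_9=1
t=9: X=1, d=8 → hold, X_10=1


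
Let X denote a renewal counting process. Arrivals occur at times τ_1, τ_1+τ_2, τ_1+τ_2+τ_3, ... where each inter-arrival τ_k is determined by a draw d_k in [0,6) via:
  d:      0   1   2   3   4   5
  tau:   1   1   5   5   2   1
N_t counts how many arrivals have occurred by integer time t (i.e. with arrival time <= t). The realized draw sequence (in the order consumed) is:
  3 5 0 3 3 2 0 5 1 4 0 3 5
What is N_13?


draw d_1=3: τ_1=5, arrival time A_1=5
draw d_2=5: τ_2=1, arrival time A_2=6
draw d_3=0: τ_3=1, arrival time A_3=7
draw d_4=3: τ_4=5, arrival time A_4=12
draw d_5=3: τ_5=5, arrival time A_5=17
draw d_6=2: τ_6=5, arrival time A_6=22
draw d_7=0: τ_7=1, arrival time A_7=23
draw d_8=5: τ_8=1, arrival time A_8=24
draw d_9=1: τ_9=1, arrival time A_9=25
draw d_10=4: τ_10=2, arrival time A_10=27
draw d_11=0: τ_11=1, arrival time A_11=28
draw d_12=3: τ_12=5, arrival time A_12=33
draw d_13=5: τ_13=1, arrival time A_13=34
N_t over t=0..13: 0:0 1:0 2:0 3:0 4:0 5:1 6:2 7:3 8:3 9:3 10:3 11:3 12:4 13:4

4


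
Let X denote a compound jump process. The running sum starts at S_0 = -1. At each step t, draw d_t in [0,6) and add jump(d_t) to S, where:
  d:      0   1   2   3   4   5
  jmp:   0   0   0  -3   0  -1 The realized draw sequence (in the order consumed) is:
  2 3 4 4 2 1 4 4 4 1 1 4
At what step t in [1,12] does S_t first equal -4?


t=0: S=-1, d=2, jump=0, S_1=-1
t=1: S=-1, d=3, jump=-3, S_2=-4
t=2: S=-4, d=4, jump=0, S_3=-4
t=3: S=-4, d=4, jump=0, S_4=-4
t=4: S=-4, d=2, jump=0, S_5=-4
t=5: S=-4, d=1, jump=0, S_6=-4
t=6: S=-4, d=4, jump=0, S_7=-4
t=7: S=-4, d=4, jump=0, S_8=-4
t=8: S=-4, d=4, jump=0, S_9=-4
t=9: S=-4, d=1, jump=0, S_10=-4
t=10: S=-4, d=1, jump=0, S_11=-4
t=11: S=-4, d=4, jump=0, S_12=-4

2


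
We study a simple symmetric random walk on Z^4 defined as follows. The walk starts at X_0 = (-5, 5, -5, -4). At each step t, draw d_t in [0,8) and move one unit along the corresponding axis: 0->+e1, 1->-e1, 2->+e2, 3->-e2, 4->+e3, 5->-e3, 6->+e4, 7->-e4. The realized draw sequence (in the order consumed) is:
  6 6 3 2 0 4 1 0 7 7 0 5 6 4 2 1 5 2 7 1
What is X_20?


t=0: X=(-5, 5, -5, -4), d=6 → +e4, X_1=(-5, 5, -5, -3)
t=1: X=(-5, 5, -5, -3), d=6 → +e4, X_2=(-5, 5, -5, -2)
t=2: X=(-5, 5, -5, -2), d=3 → -e2, X_3=(-5, 4, -5, -2)
t=3: X=(-5, 4, -5, -2), d=2 → +e2, X_4=(-5, 5, -5, -2)
t=4: X=(-5, 5, -5, -2), d=0 → +e1, X_5=(-4, 5, -5, -2)
t=5: X=(-4, 5, -5, -2), d=4 → +e3, X_6=(-4, 5, -4, -2)
t=6: X=(-4, 5, -4, -2), d=1 → -e1, X_7=(-5, 5, -4, -2)
t=7: X=(-5, 5, -4, -2), d=0 → +e1, X_8=(-4, 5, -4, -2)
t=8: X=(-4, 5, -4, -2), d=7 → -e4, X_9=(-4, 5, -4, -3)
t=9: X=(-4, 5, -4, -3), d=7 → -e4, X_10=(-4, 5, -4, -4)
t=10: X=(-4, 5, -4, -4), d=0 → +e1, X_11=(-3, 5, -4, -4)
t=11: X=(-3, 5, -4, -4), d=5 → -e3, X_12=(-3, 5, -5, -4)
t=12: X=(-3, 5, -5, -4), d=6 → +e4, X_13=(-3, 5, -5, -3)
t=13: X=(-3, 5, -5, -3), d=4 → +e3, X_14=(-3, 5, -4, -3)
t=14: X=(-3, 5, -4, -3), d=2 → +e2, X_15=(-3, 6, -4, -3)
t=15: X=(-3, 6, -4, -3), d=1 → -e1, X_16=(-4, 6, -4, -3)
t=16: X=(-4, 6, -4, -3), d=5 → -e3, X_17=(-4, 6, -5, -3)
t=17: X=(-4, 6, -5, -3), d=2 → +e2, X_18=(-4, 7, -5, -3)
t=18: X=(-4, 7, -5, -3), d=7 → -e4, X_19=(-4, 7, -5, -4)
t=19: X=(-4, 7, -5, -4), d=1 → -e1, X_20=(-5, 7, -5, -4)

(-5, 7, -5, -4)


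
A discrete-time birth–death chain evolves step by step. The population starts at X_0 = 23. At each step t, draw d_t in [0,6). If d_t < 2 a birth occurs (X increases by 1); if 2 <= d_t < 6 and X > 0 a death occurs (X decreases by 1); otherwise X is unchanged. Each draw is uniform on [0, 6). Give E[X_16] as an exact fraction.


X can drop by at most 1 per step and X_0 = 23 > T = 16, so X_t >= 23 − t >= 7 > 0 for every t <= 16: the floor at 0 (the 'and X > 0' condition) never binds. Hence X_16 = X_0 + Σ_{t<16} Y_t with i.i.d. increments Y_t = y(d_t) ∈ {+1, −1, 0}.
Outcome values over d=0..5: [1, 1, -1, -1, -1, -1]
Σy = -2, Σy² = 6, M = 6
μ = -2/6 = -1/3,  σ² = 6/6 − (-1/3)² = 8/9
E[X_16] = 23 + 16·(-1/3) = 53/3

53/3


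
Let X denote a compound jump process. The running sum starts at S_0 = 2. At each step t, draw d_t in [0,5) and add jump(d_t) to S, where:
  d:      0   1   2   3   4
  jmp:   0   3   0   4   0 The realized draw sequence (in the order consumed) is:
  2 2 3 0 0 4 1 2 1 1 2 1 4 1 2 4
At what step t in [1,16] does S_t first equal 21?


t=0: S=2, d=2, jump=0, S_1=2
t=1: S=2, d=2, jump=0, S_2=2
t=2: S=2, d=3, jump=4, S_3=6
t=3: S=6, d=0, jump=0, S_4=6
t=4: S=6, d=0, jump=0, S_5=6
t=5: S=6, d=4, jump=0, S_6=6
t=6: S=6, d=1, jump=3, S_7=9
t=7: S=9, d=2, jump=0, S_8=9
t=8: S=9, d=1, jump=3, S_9=12
t=9: S=12, d=1, jump=3, S_10=15
t=10: S=15, d=2, jump=0, S_11=15
t=11: S=15, d=1, jump=3, S_12=18
t=12: S=18, d=4, jump=0, S_13=18
t=13: S=18, d=1, jump=3, S_14=21
t=14: S=21, d=2, jump=0, S_15=21
t=15: S=21, d=4, jump=0, S_16=21

14


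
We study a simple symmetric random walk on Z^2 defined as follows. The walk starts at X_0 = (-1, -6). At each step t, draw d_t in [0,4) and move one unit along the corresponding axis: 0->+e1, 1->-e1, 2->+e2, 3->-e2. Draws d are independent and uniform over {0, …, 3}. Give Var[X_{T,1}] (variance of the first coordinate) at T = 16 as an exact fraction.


8

Outcome values over d=0..3: [1, -1, 0, 0]
Σy = 0, Σy² = 2, M = 4
μ = 0/4 = 0,  σ² = 2/4 − (0)² = 1/2
Independent increments: Var[X_16] = 16·σ² = 16·(1/2) = 8


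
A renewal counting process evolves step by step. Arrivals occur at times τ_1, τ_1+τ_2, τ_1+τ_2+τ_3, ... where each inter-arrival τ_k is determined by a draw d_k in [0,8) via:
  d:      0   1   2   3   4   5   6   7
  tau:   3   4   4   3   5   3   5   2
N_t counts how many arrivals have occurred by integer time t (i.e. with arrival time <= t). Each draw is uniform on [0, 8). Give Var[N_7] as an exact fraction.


Inter-arrival values over d=0..7: [3, 4, 4, 3, 5, 3, 5, 2]
Each d has probability 1/8, so the pmf of τ is: f(2) = 1/8, f(3) = 3/8, f(4) = 1/4, f(5) = 1/4
Let p_n(j) = P(N_n = j), with p_0 = [1]. Condition on τ_1: p_n(0) = P(τ > n), and for j >= 1, p_n(j) = Σ_{k<=n} f(k)·p_{n−k}(j−1)
p_1 = [1]  (j = 0)
p_2 = [7/8, 1/8]  (j = 0..1)
p_3 = [1/2, 1/2]  (j = 0..1)
p_4 = [1/4, 47/64, 1/64]  (j = 0..2)
p_5 = [0, 57/64, 7/64]  (j = 0..2)
p_6 = [0, 11/16, 159/512, 1/512]  (j = 0..3)
p_7 = [0, 7/16, 139/256, 5/256]  (j = 0..3)
E[N_7] = Σ j·p_7(j) = 405/256;  E[N_7²] = Σ j²·p_7(j) = 713/256
Var[N_7] = 713/256 − (405/256)² = 18503/65536

18503/65536


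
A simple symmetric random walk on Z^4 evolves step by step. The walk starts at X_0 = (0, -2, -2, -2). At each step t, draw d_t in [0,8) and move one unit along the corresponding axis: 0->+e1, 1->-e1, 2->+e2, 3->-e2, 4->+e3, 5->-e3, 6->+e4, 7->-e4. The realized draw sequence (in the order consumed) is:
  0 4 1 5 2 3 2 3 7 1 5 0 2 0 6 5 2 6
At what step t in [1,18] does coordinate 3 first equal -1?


t=0: X=(0, -2, -2, -2), d=0 → +e1, X_1=(1, -2, -2, -2)
t=1: X=(1, -2, -2, -2), d=4 → +e3, X_2=(1, -2, -1, -2)
t=2: X=(1, -2, -1, -2), d=1 → -e1, X_3=(0, -2, -1, -2)
t=3: X=(0, -2, -1, -2), d=5 → -e3, X_4=(0, -2, -2, -2)
t=4: X=(0, -2, -2, -2), d=2 → +e2, X_5=(0, -1, -2, -2)
t=5: X=(0, -1, -2, -2), d=3 → -e2, X_6=(0, -2, -2, -2)
t=6: X=(0, -2, -2, -2), d=2 → +e2, X_7=(0, -1, -2, -2)
t=7: X=(0, -1, -2, -2), d=3 → -e2, X_8=(0, -2, -2, -2)
t=8: X=(0, -2, -2, -2), d=7 → -e4, X_9=(0, -2, -2, -3)
t=9: X=(0, -2, -2, -3), d=1 → -e1, X_10=(-1, -2, -2, -3)
t=10: X=(-1, -2, -2, -3), d=5 → -e3, X_11=(-1, -2, -3, -3)
t=11: X=(-1, -2, -3, -3), d=0 → +e1, X_12=(0, -2, -3, -3)
t=12: X=(0, -2, -3, -3), d=2 → +e2, X_13=(0, -1, -3, -3)
t=13: X=(0, -1, -3, -3), d=0 → +e1, X_14=(1, -1, -3, -3)
t=14: X=(1, -1, -3, -3), d=6 → +e4, X_15=(1, -1, -3, -2)
t=15: X=(1, -1, -3, -2), d=5 → -e3, X_16=(1, -1, -4, -2)
t=16: X=(1, -1, -4, -2), d=2 → +e2, X_17=(1, 0, -4, -2)
t=17: X=(1, 0, -4, -2), d=6 → +e4, X_18=(1, 0, -4, -1)

2


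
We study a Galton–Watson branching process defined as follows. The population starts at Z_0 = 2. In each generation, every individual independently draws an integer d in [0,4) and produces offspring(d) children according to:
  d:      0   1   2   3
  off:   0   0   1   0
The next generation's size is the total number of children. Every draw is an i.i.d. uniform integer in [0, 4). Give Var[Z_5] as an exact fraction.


1023/524288

Outcome values over d=0..3: [0, 0, 1, 0]
Σy = 1, Σy² = 1, M = 4
μ = 1/4 = 1/4,  σ² = 1/4 − (1/4)² = 3/16
V_0 = 0, E_0 = 2
V_1 = 3/16·E_0 + (1/4)²·V_0 = 3/8;  E_1 = 1/2
V_2 = 3/16·E_1 + (1/4)²·V_1 = 15/128;  E_2 = 1/8
V_3 = 3/16·E_2 + (1/4)²·V_2 = 63/2048;  E_3 = 1/32
V_4 = 3/16·E_3 + (1/4)²·V_3 = 255/32768;  E_4 = 1/128
V_5 = 3/16·E_4 + (1/4)²·V_4 = 1023/524288;  E_5 = 1/512


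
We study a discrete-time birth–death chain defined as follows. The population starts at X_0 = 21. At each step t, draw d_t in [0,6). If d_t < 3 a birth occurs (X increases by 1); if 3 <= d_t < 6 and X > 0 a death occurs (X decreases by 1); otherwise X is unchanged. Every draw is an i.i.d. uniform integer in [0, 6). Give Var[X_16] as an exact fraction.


X can drop by at most 1 per step and X_0 = 21 > T = 16, so X_t >= 21 − t >= 5 > 0 for every t <= 16: the floor at 0 (the 'and X > 0' condition) never binds. Hence X_16 = X_0 + Σ_{t<16} Y_t with i.i.d. increments Y_t = y(d_t) ∈ {+1, −1, 0}.
Outcome values over d=0..5: [1, 1, 1, -1, -1, -1]
Σy = 0, Σy² = 6, M = 6
μ = 0/6 = 0,  σ² = 6/6 − (0)² = 1
Independent increments: Var[X_16] = 16·σ² = 16·(1) = 16

16


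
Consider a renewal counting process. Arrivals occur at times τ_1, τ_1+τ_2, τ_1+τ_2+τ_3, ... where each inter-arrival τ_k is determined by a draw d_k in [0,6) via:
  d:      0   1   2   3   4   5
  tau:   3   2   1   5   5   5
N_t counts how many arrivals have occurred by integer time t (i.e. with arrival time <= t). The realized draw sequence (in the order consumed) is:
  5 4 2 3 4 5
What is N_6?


draw d_1=5: τ_1=5, arrival time A_1=5
draw d_2=4: τ_2=5, arrival time A_2=10
draw d_3=2: τ_3=1, arrival time A_3=11
draw d_4=3: τ_4=5, arrival time A_4=16
draw d_5=4: τ_5=5, arrival time A_5=21
draw d_6=5: τ_6=5, arrival time A_6=26
N_t over t=0..6: 0:0 1:0 2:0 3:0 4:0 5:1 6:1

1


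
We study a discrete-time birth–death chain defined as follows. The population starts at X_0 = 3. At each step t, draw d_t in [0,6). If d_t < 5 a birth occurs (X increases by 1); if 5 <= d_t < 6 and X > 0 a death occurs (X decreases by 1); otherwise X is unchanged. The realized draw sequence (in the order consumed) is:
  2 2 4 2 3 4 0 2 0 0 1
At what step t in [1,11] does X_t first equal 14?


11

t=0: X=3, d=2 → birth, X_1=4
t=1: X=4, d=2 → birth, X_2=5
t=2: X=5, d=4 → birth, X_3=6
t=3: X=6, d=2 → birth, X_4=7
t=4: X=7, d=3 → birth, X_5=8
t=5: X=8, d=4 → birth, X_6=9
t=6: X=9, d=0 → birth, X_7=10
t=7: X=10, d=2 → birth, X_8=11
t=8: X=11, d=0 → birth, X_9=12
t=9: X=12, d=0 → birth, X_10=13
t=10: X=13, d=1 → birth, X_11=14


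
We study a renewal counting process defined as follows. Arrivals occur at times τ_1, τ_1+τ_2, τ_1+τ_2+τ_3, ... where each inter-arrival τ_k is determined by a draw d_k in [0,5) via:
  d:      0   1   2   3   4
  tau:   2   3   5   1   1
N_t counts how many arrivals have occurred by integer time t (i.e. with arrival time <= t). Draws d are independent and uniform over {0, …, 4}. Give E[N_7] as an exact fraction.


Inter-arrival values over d=0..4: [2, 3, 5, 1, 1]
Each d has probability 1/5, so the pmf of τ is: f(1) = 2/5, f(2) = 1/5, f(3) = 1/5, f(5) = 1/5
Renewal equation for m(n) = E[N_n]: condition on τ_1 = k (if k <= n, one arrival plus a fresh copy on the remaining n−k steps): m(n) = F(n) + Σ_{k<=n} f(k)·m(n−k), where F(n) = P(τ <= n) and m(0) = 0
m(1) = F(1) = 2/5
m(2) = F(2) + f(1)·m(1) = 3/5 + 2/5·2/5 = 19/25
m(3) = F(3) + f(1)·m(2) + f(2)·m(1) = 4/5 + 2/5·19/25 + 1/5·2/5 = 148/125
m(4) = F(4) + f(1)·m(3) + f(2)·m(2) + f(3)·m(1) = 4/5 + 2/5·148/125 + 1/5·19/25 + 1/5·2/5 = 941/625
m(5) = F(5) + f(1)·m(4) + f(2)·m(3) + f(3)·m(2) = 1 + 2/5·941/625 + 1/5·148/125 + 1/5·19/25 = 6222/3125
m(6) = F(6) + f(1)·m(5) + f(2)·m(4) + f(3)·m(3) + f(5)·m(1) = 1 + 2/5·6222/3125 + 1/5·941/625 + 1/5·148/125 + 1/5·2/5 = 37724/15625
m(7) = F(7) + f(1)·m(6) + f(2)·m(5) + f(3)·m(4) + f(5)·m(2) = 1 + 2/5·37724/15625 + 1/5·6222/3125 + 1/5·941/625 + 1/5·19/25 = 220083/78125
E[N_7] = m(7) = 220083/78125

220083/78125


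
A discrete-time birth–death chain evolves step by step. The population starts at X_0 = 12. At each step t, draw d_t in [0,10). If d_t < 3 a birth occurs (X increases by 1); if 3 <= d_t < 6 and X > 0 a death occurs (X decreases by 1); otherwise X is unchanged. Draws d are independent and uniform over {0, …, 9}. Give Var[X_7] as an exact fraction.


X can drop by at most 1 per step and X_0 = 12 > T = 7, so X_t >= 12 − t >= 5 > 0 for every t <= 7: the floor at 0 (the 'and X > 0' condition) never binds. Hence X_7 = X_0 + Σ_{t<7} Y_t with i.i.d. increments Y_t = y(d_t) ∈ {+1, −1, 0}.
Outcome values over d=0..9: [1, 1, 1, -1, -1, -1, 0, 0, 0, 0]
Σy = 0, Σy² = 6, M = 10
μ = 0/10 = 0,  σ² = 6/10 − (0)² = 3/5
Independent increments: Var[X_7] = 7·σ² = 7·(3/5) = 21/5

21/5


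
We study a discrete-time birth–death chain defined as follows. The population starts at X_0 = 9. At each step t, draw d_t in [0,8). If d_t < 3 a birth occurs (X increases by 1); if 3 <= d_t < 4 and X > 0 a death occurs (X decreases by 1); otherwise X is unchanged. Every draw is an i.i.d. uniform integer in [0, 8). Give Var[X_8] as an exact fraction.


7/2

X can drop by at most 1 per step and X_0 = 9 > T = 8, so X_t >= 9 − t >= 1 > 0 for every t <= 8: the floor at 0 (the 'and X > 0' condition) never binds. Hence X_8 = X_0 + Σ_{t<8} Y_t with i.i.d. increments Y_t = y(d_t) ∈ {+1, −1, 0}.
Outcome values over d=0..7: [1, 1, 1, -1, 0, 0, 0, 0]
Σy = 2, Σy² = 4, M = 8
μ = 2/8 = 1/4,  σ² = 4/8 − (1/4)² = 7/16
Independent increments: Var[X_8] = 8·σ² = 8·(7/16) = 7/2


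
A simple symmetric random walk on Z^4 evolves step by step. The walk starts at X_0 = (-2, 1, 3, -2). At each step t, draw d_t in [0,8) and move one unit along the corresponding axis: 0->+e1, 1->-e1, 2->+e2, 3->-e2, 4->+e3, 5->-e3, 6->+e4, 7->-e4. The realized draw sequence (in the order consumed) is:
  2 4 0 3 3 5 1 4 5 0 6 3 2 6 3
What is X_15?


(-1, -1, 3, 0)

t=0: X=(-2, 1, 3, -2), d=2 → +e2, X_1=(-2, 2, 3, -2)
t=1: X=(-2, 2, 3, -2), d=4 → +e3, X_2=(-2, 2, 4, -2)
t=2: X=(-2, 2, 4, -2), d=0 → +e1, X_3=(-1, 2, 4, -2)
t=3: X=(-1, 2, 4, -2), d=3 → -e2, X_4=(-1, 1, 4, -2)
t=4: X=(-1, 1, 4, -2), d=3 → -e2, X_5=(-1, 0, 4, -2)
t=5: X=(-1, 0, 4, -2), d=5 → -e3, X_6=(-1, 0, 3, -2)
t=6: X=(-1, 0, 3, -2), d=1 → -e1, X_7=(-2, 0, 3, -2)
t=7: X=(-2, 0, 3, -2), d=4 → +e3, X_8=(-2, 0, 4, -2)
t=8: X=(-2, 0, 4, -2), d=5 → -e3, X_9=(-2, 0, 3, -2)
t=9: X=(-2, 0, 3, -2), d=0 → +e1, X_10=(-1, 0, 3, -2)
t=10: X=(-1, 0, 3, -2), d=6 → +e4, X_11=(-1, 0, 3, -1)
t=11: X=(-1, 0, 3, -1), d=3 → -e2, X_12=(-1, -1, 3, -1)
t=12: X=(-1, -1, 3, -1), d=2 → +e2, X_13=(-1, 0, 3, -1)
t=13: X=(-1, 0, 3, -1), d=6 → +e4, X_14=(-1, 0, 3, 0)
t=14: X=(-1, 0, 3, 0), d=3 → -e2, X_15=(-1, -1, 3, 0)


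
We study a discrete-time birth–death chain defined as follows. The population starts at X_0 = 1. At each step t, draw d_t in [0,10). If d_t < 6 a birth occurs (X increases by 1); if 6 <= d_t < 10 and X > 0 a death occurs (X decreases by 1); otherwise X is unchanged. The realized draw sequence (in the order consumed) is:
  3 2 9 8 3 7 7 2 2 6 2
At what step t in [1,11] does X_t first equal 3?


t=0: X=1, d=3 → birth, X_1=2
t=1: X=2, d=2 → birth, X_2=3
t=2: X=3, d=9 → death, X_3=2
t=3: X=2, d=8 → death, X_4=1
t=4: X=1, d=3 → birth, X_5=2
t=5: X=2, d=7 → death, X_6=1
t=6: X=1, d=7 → death, X_7=0
t=7: X=0, d=2 → birth, X_8=1
t=8: X=1, d=2 → birth, X_9=2
t=9: X=2, d=6 → death, X_10=1
t=10: X=1, d=2 → birth, X_11=2

2


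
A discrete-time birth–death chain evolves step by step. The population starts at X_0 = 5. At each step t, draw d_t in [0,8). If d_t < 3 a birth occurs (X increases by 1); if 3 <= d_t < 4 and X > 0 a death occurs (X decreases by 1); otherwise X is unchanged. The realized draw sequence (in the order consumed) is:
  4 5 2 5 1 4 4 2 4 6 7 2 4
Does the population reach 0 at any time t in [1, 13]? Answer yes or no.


no

t=0: X=5, d=4 → hold, X_1=5
t=1: X=5, d=5 → hold, X_2=5
t=2: X=5, d=2 → birth, X_3=6
t=3: X=6, d=5 → hold, X_4=6
t=4: X=6, d=1 → birth, X_5=7
t=5: X=7, d=4 → hold, X_6=7
t=6: X=7, d=4 → hold, X_7=7
t=7: X=7, d=2 → birth, X_8=8
t=8: X=8, d=4 → hold, X_9=8
t=9: X=8, d=6 → hold, X_10=8
t=10: X=8, d=7 → hold, X_11=8
t=11: X=8, d=2 → birth, X_12=9
t=12: X=9, d=4 → hold, X_13=9


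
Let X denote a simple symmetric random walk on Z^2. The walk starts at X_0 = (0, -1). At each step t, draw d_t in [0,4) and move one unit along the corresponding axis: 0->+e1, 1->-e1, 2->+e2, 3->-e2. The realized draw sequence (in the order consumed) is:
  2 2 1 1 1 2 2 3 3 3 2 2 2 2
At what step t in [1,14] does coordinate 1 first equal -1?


t=0: X=(0, -1), d=2 → +e2, X_1=(0, 0)
t=1: X=(0, 0), d=2 → +e2, X_2=(0, 1)
t=2: X=(0, 1), d=1 → -e1, X_3=(-1, 1)
t=3: X=(-1, 1), d=1 → -e1, X_4=(-2, 1)
t=4: X=(-2, 1), d=1 → -e1, X_5=(-3, 1)
t=5: X=(-3, 1), d=2 → +e2, X_6=(-3, 2)
t=6: X=(-3, 2), d=2 → +e2, X_7=(-3, 3)
t=7: X=(-3, 3), d=3 → -e2, X_8=(-3, 2)
t=8: X=(-3, 2), d=3 → -e2, X_9=(-3, 1)
t=9: X=(-3, 1), d=3 → -e2, X_10=(-3, 0)
t=10: X=(-3, 0), d=2 → +e2, X_11=(-3, 1)
t=11: X=(-3, 1), d=2 → +e2, X_12=(-3, 2)
t=12: X=(-3, 2), d=2 → +e2, X_13=(-3, 3)
t=13: X=(-3, 3), d=2 → +e2, X_14=(-3, 4)

3


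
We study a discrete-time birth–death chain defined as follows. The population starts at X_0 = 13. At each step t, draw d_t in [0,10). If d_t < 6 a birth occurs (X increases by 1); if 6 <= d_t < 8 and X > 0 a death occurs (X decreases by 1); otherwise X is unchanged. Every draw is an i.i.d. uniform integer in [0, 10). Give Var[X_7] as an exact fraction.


X can drop by at most 1 per step and X_0 = 13 > T = 7, so X_t >= 13 − t >= 6 > 0 for every t <= 7: the floor at 0 (the 'and X > 0' condition) never binds. Hence X_7 = X_0 + Σ_{t<7} Y_t with i.i.d. increments Y_t = y(d_t) ∈ {+1, −1, 0}.
Outcome values over d=0..9: [1, 1, 1, 1, 1, 1, -1, -1, 0, 0]
Σy = 4, Σy² = 8, M = 10
μ = 4/10 = 2/5,  σ² = 8/10 − (2/5)² = 16/25
Independent increments: Var[X_7] = 7·σ² = 7·(16/25) = 112/25

112/25


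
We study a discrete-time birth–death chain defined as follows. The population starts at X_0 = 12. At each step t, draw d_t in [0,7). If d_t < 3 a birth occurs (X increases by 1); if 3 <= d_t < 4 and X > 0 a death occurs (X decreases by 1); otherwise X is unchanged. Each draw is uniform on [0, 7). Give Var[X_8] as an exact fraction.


192/49

X can drop by at most 1 per step and X_0 = 12 > T = 8, so X_t >= 12 − t >= 4 > 0 for every t <= 8: the floor at 0 (the 'and X > 0' condition) never binds. Hence X_8 = X_0 + Σ_{t<8} Y_t with i.i.d. increments Y_t = y(d_t) ∈ {+1, −1, 0}.
Outcome values over d=0..6: [1, 1, 1, -1, 0, 0, 0]
Σy = 2, Σy² = 4, M = 7
μ = 2/7 = 2/7,  σ² = 4/7 − (2/7)² = 24/49
Independent increments: Var[X_8] = 8·σ² = 8·(24/49) = 192/49


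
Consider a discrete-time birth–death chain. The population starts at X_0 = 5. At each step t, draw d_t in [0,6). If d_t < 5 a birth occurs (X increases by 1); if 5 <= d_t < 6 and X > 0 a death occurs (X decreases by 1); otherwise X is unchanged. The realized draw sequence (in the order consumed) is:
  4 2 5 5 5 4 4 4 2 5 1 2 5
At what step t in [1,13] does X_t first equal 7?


2

t=0: X=5, d=4 → birth, X_1=6
t=1: X=6, d=2 → birth, X_2=7
t=2: X=7, d=5 → death, X_3=6
t=3: X=6, d=5 → death, X_4=5
t=4: X=5, d=5 → death, X_5=4
t=5: X=4, d=4 → birth, X_6=5
t=6: X=5, d=4 → birth, X_7=6
t=7: X=6, d=4 → birth, X_8=7
t=8: X=7, d=2 → birth, X_9=8
t=9: X=8, d=5 → death, X_10=7
t=10: X=7, d=1 → birth, X_11=8
t=11: X=8, d=2 → birth, X_12=9
t=12: X=9, d=5 → death, X_13=8


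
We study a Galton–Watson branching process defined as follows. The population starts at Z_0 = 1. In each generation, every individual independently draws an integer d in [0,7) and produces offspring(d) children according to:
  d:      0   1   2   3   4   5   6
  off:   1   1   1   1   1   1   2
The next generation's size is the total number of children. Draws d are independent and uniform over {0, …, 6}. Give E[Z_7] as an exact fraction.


2097152/823543

Outcome values over d=0..6: [1, 1, 1, 1, 1, 1, 2]
Σy = 8, Σy² = 10, M = 7
μ = 8/7 = 8/7,  σ² = 10/7 − (8/7)² = 6/49
E[Z_0] = 1
E[Z_1] = 8/7·E[Z_0] = 8/7
E[Z_2] = 8/7·E[Z_1] = 64/49
E[Z_3] = 8/7·E[Z_2] = 512/343
E[Z_4] = 8/7·E[Z_3] = 4096/2401
E[Z_5] = 8/7·E[Z_4] = 32768/16807
E[Z_6] = 8/7·E[Z_5] = 262144/117649
E[Z_7] = 8/7·E[Z_6] = 2097152/823543


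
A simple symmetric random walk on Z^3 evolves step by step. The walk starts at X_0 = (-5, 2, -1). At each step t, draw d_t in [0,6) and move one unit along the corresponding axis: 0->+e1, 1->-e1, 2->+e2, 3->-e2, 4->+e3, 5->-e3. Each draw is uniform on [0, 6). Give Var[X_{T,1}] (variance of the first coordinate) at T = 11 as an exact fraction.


Outcome values over d=0..5: [1, -1, 0, 0, 0, 0]
Σy = 0, Σy² = 2, M = 6
μ = 0/6 = 0,  σ² = 2/6 − (0)² = 1/3
Independent increments: Var[X_11] = 11·σ² = 11·(1/3) = 11/3

11/3


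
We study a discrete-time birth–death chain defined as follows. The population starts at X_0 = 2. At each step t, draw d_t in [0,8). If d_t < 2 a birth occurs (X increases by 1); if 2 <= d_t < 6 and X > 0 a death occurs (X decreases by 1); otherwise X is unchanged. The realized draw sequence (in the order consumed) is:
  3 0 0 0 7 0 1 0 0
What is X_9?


t=0: X=2, d=3 → death, X_1=1
t=1: X=1, d=0 → birth, X_2=2
t=2: X=2, d=0 → birth, X_3=3
t=3: X=3, d=0 → birth, X_4=4
t=4: X=4, d=7 → hold, X_5=4
t=5: X=4, d=0 → birth, X_6=5
t=6: X=5, d=1 → birth, X_7=6
t=7: X=6, d=0 → birth, X_8=7
t=8: X=7, d=0 → birth, X_9=8

8


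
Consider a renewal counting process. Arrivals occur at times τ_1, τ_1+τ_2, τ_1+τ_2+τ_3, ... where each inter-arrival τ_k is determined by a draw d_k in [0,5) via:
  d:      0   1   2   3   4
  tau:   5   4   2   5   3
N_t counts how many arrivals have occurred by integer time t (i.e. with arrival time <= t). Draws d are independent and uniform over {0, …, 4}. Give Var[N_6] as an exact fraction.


Inter-arrival values over d=0..4: [5, 4, 2, 5, 3]
Each d has probability 1/5, so the pmf of τ is: f(2) = 1/5, f(3) = 1/5, f(4) = 1/5, f(5) = 2/5
Let p_n(j) = P(N_n = j), with p_0 = [1]. Condition on τ_1: p_n(0) = P(τ > n), and for j >= 1, p_n(j) = Σ_{k<=n} f(k)·p_{n−k}(j−1)
p_1 = [1]  (j = 0)
p_2 = [4/5, 1/5]  (j = 0..1)
p_3 = [3/5, 2/5]  (j = 0..1)
p_4 = [2/5, 14/25, 1/25]  (j = 0..2)
p_5 = [0, 22/25, 3/25]  (j = 0..2)
p_6 = [0, 19/25, 29/125, 1/125]  (j = 0..3)
E[N_6] = Σ j·p_6(j) = 156/125;  E[N_6²] = Σ j²·p_6(j) = 44/25
Var[N_6] = 44/25 − (156/125)² = 3164/15625

3164/15625


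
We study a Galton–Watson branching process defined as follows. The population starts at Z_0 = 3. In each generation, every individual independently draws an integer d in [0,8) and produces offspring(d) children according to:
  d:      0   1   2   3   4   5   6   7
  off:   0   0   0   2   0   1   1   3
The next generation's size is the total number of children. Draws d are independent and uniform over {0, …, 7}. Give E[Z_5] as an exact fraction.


Outcome values over d=0..7: [0, 0, 0, 2, 0, 1, 1, 3]
Σy = 7, Σy² = 15, M = 8
μ = 7/8 = 7/8,  σ² = 15/8 − (7/8)² = 71/64
E[Z_0] = 3
E[Z_1] = 7/8·E[Z_0] = 21/8
E[Z_2] = 7/8·E[Z_1] = 147/64
E[Z_3] = 7/8·E[Z_2] = 1029/512
E[Z_4] = 7/8·E[Z_3] = 7203/4096
E[Z_5] = 7/8·E[Z_4] = 50421/32768

50421/32768


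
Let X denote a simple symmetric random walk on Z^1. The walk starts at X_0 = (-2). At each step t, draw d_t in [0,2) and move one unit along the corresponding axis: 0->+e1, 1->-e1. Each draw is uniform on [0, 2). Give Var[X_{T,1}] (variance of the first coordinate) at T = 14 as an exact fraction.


14

Outcome values over d=0..1: [1, -1]
Σy = 0, Σy² = 2, M = 2
μ = 0/2 = 0,  σ² = 2/2 − (0)² = 1
Independent increments: Var[X_14] = 14·σ² = 14·(1) = 14


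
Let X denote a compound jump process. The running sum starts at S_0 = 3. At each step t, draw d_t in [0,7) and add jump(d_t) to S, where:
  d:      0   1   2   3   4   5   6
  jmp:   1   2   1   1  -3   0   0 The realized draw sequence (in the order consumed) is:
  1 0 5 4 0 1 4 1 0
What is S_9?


t=0: S=3, d=1, jump=2, S_1=5
t=1: S=5, d=0, jump=1, S_2=6
t=2: S=6, d=5, jump=0, S_3=6
t=3: S=6, d=4, jump=-3, S_4=3
t=4: S=3, d=0, jump=1, S_5=4
t=5: S=4, d=1, jump=2, S_6=6
t=6: S=6, d=4, jump=-3, S_7=3
t=7: S=3, d=1, jump=2, S_8=5
t=8: S=5, d=0, jump=1, S_9=6

6


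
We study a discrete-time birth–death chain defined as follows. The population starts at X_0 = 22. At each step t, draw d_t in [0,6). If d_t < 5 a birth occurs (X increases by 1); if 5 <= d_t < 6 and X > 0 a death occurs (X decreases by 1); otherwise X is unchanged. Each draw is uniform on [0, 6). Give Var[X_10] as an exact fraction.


50/9

X can drop by at most 1 per step and X_0 = 22 > T = 10, so X_t >= 22 − t >= 12 > 0 for every t <= 10: the floor at 0 (the 'and X > 0' condition) never binds. Hence X_10 = X_0 + Σ_{t<10} Y_t with i.i.d. increments Y_t = y(d_t) ∈ {+1, −1, 0}.
Outcome values over d=0..5: [1, 1, 1, 1, 1, -1]
Σy = 4, Σy² = 6, M = 6
μ = 4/6 = 2/3,  σ² = 6/6 − (2/3)² = 5/9
Independent increments: Var[X_10] = 10·σ² = 10·(5/9) = 50/9


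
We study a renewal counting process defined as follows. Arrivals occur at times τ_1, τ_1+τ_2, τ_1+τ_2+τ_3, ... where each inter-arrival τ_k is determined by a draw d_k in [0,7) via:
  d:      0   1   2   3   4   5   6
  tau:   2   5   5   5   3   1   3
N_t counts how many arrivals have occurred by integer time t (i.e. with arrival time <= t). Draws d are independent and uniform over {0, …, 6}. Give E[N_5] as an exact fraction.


21596/16807

Inter-arrival values over d=0..6: [2, 5, 5, 5, 3, 1, 3]
Each d has probability 1/7, so the pmf of τ is: f(1) = 1/7, f(2) = 1/7, f(3) = 2/7, f(5) = 3/7
Renewal equation for m(n) = E[N_n]: condition on τ_1 = k (if k <= n, one arrival plus a fresh copy on the remaining n−k steps): m(n) = F(n) + Σ_{k<=n} f(k)·m(n−k), where F(n) = P(τ <= n) and m(0) = 0
m(1) = F(1) = 1/7
m(2) = F(2) + f(1)·m(1) = 2/7 + 1/7·1/7 = 15/49
m(3) = F(3) + f(1)·m(2) + f(2)·m(1) = 4/7 + 1/7·15/49 + 1/7·1/7 = 218/343
m(4) = F(4) + f(1)·m(3) + f(2)·m(2) + f(3)·m(1) = 4/7 + 1/7·218/343 + 1/7·15/49 + 2/7·1/7 = 1793/2401
m(5) = F(5) + f(1)·m(4) + f(2)·m(3) + f(3)·m(2) = 1 + 1/7·1793/2401 + 1/7·218/343 + 2/7·15/49 = 21596/16807
E[N_5] = m(5) = 21596/16807


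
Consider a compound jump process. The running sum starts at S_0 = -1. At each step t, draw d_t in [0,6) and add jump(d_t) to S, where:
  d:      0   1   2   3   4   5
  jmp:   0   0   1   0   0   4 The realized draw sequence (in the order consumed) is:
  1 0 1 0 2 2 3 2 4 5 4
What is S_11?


6

t=0: S=-1, d=1, jump=0, S_1=-1
t=1: S=-1, d=0, jump=0, S_2=-1
t=2: S=-1, d=1, jump=0, S_3=-1
t=3: S=-1, d=0, jump=0, S_4=-1
t=4: S=-1, d=2, jump=1, S_5=0
t=5: S=0, d=2, jump=1, S_6=1
t=6: S=1, d=3, jump=0, S_7=1
t=7: S=1, d=2, jump=1, S_8=2
t=8: S=2, d=4, jump=0, S_9=2
t=9: S=2, d=5, jump=4, S_10=6
t=10: S=6, d=4, jump=0, S_11=6


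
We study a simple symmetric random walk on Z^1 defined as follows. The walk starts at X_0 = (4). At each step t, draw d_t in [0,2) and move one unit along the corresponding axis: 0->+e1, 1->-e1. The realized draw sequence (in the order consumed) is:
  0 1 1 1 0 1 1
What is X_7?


t=0: X=(4), d=0 → +e1, X_1=(5)
t=1: X=(5), d=1 → -e1, X_2=(4)
t=2: X=(4), d=1 → -e1, X_3=(3)
t=3: X=(3), d=1 → -e1, X_4=(2)
t=4: X=(2), d=0 → +e1, X_5=(3)
t=5: X=(3), d=1 → -e1, X_6=(2)
t=6: X=(2), d=1 → -e1, X_7=(1)

(1)


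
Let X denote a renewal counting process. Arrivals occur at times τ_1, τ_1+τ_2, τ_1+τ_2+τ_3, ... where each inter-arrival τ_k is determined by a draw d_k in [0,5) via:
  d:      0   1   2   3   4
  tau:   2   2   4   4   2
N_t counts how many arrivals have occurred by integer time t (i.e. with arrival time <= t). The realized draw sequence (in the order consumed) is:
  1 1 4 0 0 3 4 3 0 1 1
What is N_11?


5

draw d_1=1: τ_1=2, arrival time A_1=2
draw d_2=1: τ_2=2, arrival time A_2=4
draw d_3=4: τ_3=2, arrival time A_3=6
draw d_4=0: τ_4=2, arrival time A_4=8
draw d_5=0: τ_5=2, arrival time A_5=10
draw d_6=3: τ_6=4, arrival time A_6=14
draw d_7=4: τ_7=2, arrival time A_7=16
draw d_8=3: τ_8=4, arrival time A_8=20
draw d_9=0: τ_9=2, arrival time A_9=22
draw d_10=1: τ_10=2, arrival time A_10=24
draw d_11=1: τ_11=2, arrival time A_11=26
N_t over t=0..11: 0:0 1:0 2:1 3:1 4:2 5:2 6:3 7:3 8:4 9:4 10:5 11:5


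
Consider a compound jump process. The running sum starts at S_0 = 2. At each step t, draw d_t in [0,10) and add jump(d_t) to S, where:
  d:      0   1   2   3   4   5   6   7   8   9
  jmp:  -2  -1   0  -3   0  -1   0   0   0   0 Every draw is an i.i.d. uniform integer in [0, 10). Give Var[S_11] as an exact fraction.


Outcome values over d=0..9: [-2, -1, 0, -3, 0, -1, 0, 0, 0, 0]
Σy = -7, Σy² = 15, M = 10
μ = -7/10 = -7/10,  σ² = 15/10 − (-7/10)² = 101/100
Independent increments: Var[S_11] = 11·σ² = 11·(101/100) = 1111/100

1111/100


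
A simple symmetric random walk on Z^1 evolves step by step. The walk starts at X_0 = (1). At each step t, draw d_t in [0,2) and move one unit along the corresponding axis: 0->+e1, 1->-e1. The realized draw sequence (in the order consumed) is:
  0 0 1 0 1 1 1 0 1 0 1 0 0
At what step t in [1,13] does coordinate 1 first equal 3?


t=0: X=(1), d=0 → +e1, X_1=(2)
t=1: X=(2), d=0 → +e1, X_2=(3)
t=2: X=(3), d=1 → -e1, X_3=(2)
t=3: X=(2), d=0 → +e1, X_4=(3)
t=4: X=(3), d=1 → -e1, X_5=(2)
t=5: X=(2), d=1 → -e1, X_6=(1)
t=6: X=(1), d=1 → -e1, X_7=(0)
t=7: X=(0), d=0 → +e1, X_8=(1)
t=8: X=(1), d=1 → -e1, X_9=(0)
t=9: X=(0), d=0 → +e1, X_10=(1)
t=10: X=(1), d=1 → -e1, X_11=(0)
t=11: X=(0), d=0 → +e1, X_12=(1)
t=12: X=(1), d=0 → +e1, X_13=(2)

2


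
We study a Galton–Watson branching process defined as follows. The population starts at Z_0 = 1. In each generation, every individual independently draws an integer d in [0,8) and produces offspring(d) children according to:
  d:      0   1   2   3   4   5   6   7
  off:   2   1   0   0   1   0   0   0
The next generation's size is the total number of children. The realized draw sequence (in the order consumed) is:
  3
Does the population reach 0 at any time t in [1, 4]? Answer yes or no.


gen 0: Z_0=1, draws=[3], offspring=[0], Z_1=0
gen 1: Z_1=0, draws=[], offspring=[], Z_2=0
gen 2: Z_2=0, draws=[], offspring=[], Z_3=0
gen 3: Z_3=0, draws=[], offspring=[], Z_4=0

yes


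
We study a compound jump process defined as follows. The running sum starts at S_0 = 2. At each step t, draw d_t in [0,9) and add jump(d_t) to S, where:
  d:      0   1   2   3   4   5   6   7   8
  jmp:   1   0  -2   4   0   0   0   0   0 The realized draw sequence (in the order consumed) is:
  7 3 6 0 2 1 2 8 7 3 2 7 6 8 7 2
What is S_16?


t=0: S=2, d=7, jump=0, S_1=2
t=1: S=2, d=3, jump=4, S_2=6
t=2: S=6, d=6, jump=0, S_3=6
t=3: S=6, d=0, jump=1, S_4=7
t=4: S=7, d=2, jump=-2, S_5=5
t=5: S=5, d=1, jump=0, S_6=5
t=6: S=5, d=2, jump=-2, S_7=3
t=7: S=3, d=8, jump=0, S_8=3
t=8: S=3, d=7, jump=0, S_9=3
t=9: S=3, d=3, jump=4, S_10=7
t=10: S=7, d=2, jump=-2, S_11=5
t=11: S=5, d=7, jump=0, S_12=5
t=12: S=5, d=6, jump=0, S_13=5
t=13: S=5, d=8, jump=0, S_14=5
t=14: S=5, d=7, jump=0, S_15=5
t=15: S=5, d=2, jump=-2, S_16=3

3


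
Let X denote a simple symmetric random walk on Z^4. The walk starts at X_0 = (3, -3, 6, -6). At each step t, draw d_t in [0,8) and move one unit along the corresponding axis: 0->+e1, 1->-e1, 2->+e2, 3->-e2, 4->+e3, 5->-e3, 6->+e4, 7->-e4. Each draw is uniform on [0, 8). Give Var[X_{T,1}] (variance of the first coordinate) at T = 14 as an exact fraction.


Outcome values over d=0..7: [1, -1, 0, 0, 0, 0, 0, 0]
Σy = 0, Σy² = 2, M = 8
μ = 0/8 = 0,  σ² = 2/8 − (0)² = 1/4
Independent increments: Var[X_14] = 14·σ² = 14·(1/4) = 7/2

7/2


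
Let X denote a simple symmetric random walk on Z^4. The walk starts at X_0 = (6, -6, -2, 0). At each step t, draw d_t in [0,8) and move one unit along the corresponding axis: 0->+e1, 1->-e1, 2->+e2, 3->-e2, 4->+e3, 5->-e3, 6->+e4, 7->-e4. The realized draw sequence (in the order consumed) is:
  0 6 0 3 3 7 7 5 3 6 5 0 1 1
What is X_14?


t=0: X=(6, -6, -2, 0), d=0 → +e1, X_1=(7, -6, -2, 0)
t=1: X=(7, -6, -2, 0), d=6 → +e4, X_2=(7, -6, -2, 1)
t=2: X=(7, -6, -2, 1), d=0 → +e1, X_3=(8, -6, -2, 1)
t=3: X=(8, -6, -2, 1), d=3 → -e2, X_4=(8, -7, -2, 1)
t=4: X=(8, -7, -2, 1), d=3 → -e2, X_5=(8, -8, -2, 1)
t=5: X=(8, -8, -2, 1), d=7 → -e4, X_6=(8, -8, -2, 0)
t=6: X=(8, -8, -2, 0), d=7 → -e4, X_7=(8, -8, -2, -1)
t=7: X=(8, -8, -2, -1), d=5 → -e3, X_8=(8, -8, -3, -1)
t=8: X=(8, -8, -3, -1), d=3 → -e2, X_9=(8, -9, -3, -1)
t=9: X=(8, -9, -3, -1), d=6 → +e4, X_10=(8, -9, -3, 0)
t=10: X=(8, -9, -3, 0), d=5 → -e3, X_11=(8, -9, -4, 0)
t=11: X=(8, -9, -4, 0), d=0 → +e1, X_12=(9, -9, -4, 0)
t=12: X=(9, -9, -4, 0), d=1 → -e1, X_13=(8, -9, -4, 0)
t=13: X=(8, -9, -4, 0), d=1 → -e1, X_14=(7, -9, -4, 0)

(7, -9, -4, 0)


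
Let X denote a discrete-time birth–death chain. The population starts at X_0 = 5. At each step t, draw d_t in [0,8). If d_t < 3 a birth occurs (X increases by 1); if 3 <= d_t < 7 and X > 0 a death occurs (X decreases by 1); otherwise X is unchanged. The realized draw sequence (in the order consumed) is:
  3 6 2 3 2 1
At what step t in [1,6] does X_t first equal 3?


t=0: X=5, d=3 → death, X_1=4
t=1: X=4, d=6 → death, X_2=3
t=2: X=3, d=2 → birth, X_3=4
t=3: X=4, d=3 → death, X_4=3
t=4: X=3, d=2 → birth, X_5=4
t=5: X=4, d=1 → birth, X_6=5

2


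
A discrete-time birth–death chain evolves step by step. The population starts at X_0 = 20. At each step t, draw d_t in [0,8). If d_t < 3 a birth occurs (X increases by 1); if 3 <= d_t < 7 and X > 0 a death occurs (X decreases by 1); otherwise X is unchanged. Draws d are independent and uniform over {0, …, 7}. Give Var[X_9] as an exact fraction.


495/64

X can drop by at most 1 per step and X_0 = 20 > T = 9, so X_t >= 20 − t >= 11 > 0 for every t <= 9: the floor at 0 (the 'and X > 0' condition) never binds. Hence X_9 = X_0 + Σ_{t<9} Y_t with i.i.d. increments Y_t = y(d_t) ∈ {+1, −1, 0}.
Outcome values over d=0..7: [1, 1, 1, -1, -1, -1, -1, 0]
Σy = -1, Σy² = 7, M = 8
μ = -1/8 = -1/8,  σ² = 7/8 − (-1/8)² = 55/64
Independent increments: Var[X_9] = 9·σ² = 9·(55/64) = 495/64


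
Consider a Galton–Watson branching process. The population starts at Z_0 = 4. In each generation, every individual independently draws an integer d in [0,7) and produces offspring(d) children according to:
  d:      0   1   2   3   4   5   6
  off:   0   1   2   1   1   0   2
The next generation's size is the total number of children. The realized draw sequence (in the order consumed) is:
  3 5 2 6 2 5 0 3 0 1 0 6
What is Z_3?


gen 0: Z_0=4, draws=[3, 5, 2, 6], offspring=[1, 0, 2, 2], Z_1=5
gen 1: Z_1=5, draws=[2, 5, 0, 3, 0], offspring=[2, 0, 0, 1, 0], Z_2=3
gen 2: Z_2=3, draws=[1, 0, 6], offspring=[1, 0, 2], Z_3=3

3


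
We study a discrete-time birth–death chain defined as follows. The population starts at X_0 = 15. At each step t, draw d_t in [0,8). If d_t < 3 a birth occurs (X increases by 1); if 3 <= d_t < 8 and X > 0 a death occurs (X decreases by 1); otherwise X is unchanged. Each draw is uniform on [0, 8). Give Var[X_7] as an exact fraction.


X can drop by at most 1 per step and X_0 = 15 > T = 7, so X_t >= 15 − t >= 8 > 0 for every t <= 7: the floor at 0 (the 'and X > 0' condition) never binds. Hence X_7 = X_0 + Σ_{t<7} Y_t with i.i.d. increments Y_t = y(d_t) ∈ {+1, −1, 0}.
Outcome values over d=0..7: [1, 1, 1, -1, -1, -1, -1, -1]
Σy = -2, Σy² = 8, M = 8
μ = -2/8 = -1/4,  σ² = 8/8 − (-1/4)² = 15/16
Independent increments: Var[X_7] = 7·σ² = 7·(15/16) = 105/16

105/16


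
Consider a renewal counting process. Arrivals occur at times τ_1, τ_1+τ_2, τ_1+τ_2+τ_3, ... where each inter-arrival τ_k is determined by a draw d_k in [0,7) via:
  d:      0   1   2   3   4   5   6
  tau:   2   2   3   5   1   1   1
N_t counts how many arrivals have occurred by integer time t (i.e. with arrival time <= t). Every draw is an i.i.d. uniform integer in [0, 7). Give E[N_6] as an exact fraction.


Inter-arrival values over d=0..6: [2, 2, 3, 5, 1, 1, 1]
Each d has probability 1/7, so the pmf of τ is: f(1) = 3/7, f(2) = 2/7, f(3) = 1/7, f(5) = 1/7
Renewal equation for m(n) = E[N_n]: condition on τ_1 = k (if k <= n, one arrival plus a fresh copy on the remaining n−k steps): m(n) = F(n) + Σ_{k<=n} f(k)·m(n−k), where F(n) = P(τ <= n) and m(0) = 0
m(1) = F(1) = 3/7
m(2) = F(2) + f(1)·m(1) = 5/7 + 3/7·3/7 = 44/49
m(3) = F(3) + f(1)·m(2) + f(2)·m(1) = 6/7 + 3/7·44/49 + 2/7·3/7 = 468/343
m(4) = F(4) + f(1)·m(3) + f(2)·m(2) + f(3)·m(1) = 6/7 + 3/7·468/343 + 2/7·44/49 + 1/7·3/7 = 4225/2401
m(5) = F(5) + f(1)·m(4) + f(2)·m(3) + f(3)·m(2) = 1 + 3/7·4225/2401 + 2/7·468/343 + 1/7·44/49 = 38190/16807
m(6) = F(6) + f(1)·m(5) + f(2)·m(4) + f(3)·m(3) + f(5)·m(1) = 1 + 3/7·38190/16807 + 2/7·4225/2401 + 1/7·468/343 + 1/7·3/7 = 321504/117649
E[N_6] = m(6) = 321504/117649

321504/117649
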